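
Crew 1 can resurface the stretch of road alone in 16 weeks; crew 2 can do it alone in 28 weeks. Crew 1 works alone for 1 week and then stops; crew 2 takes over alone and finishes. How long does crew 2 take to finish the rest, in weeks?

105/4 weeks

In 1 week crew 1 does 1/16 of the job, leaving 15/16.
Crew 2 works at 1/28 per week, so finishing takes 15/16 ÷ 1/28 = 105/4 weeks.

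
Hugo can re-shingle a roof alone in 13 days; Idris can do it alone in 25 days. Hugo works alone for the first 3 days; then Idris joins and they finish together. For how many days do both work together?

125/19 days

In 3 days Hugo does 3/13 of the job, leaving 10/13.
Hugo and Idris together work at 38/325 per day, so finishing takes 10/13 ÷ 38/325 = 125/19 days.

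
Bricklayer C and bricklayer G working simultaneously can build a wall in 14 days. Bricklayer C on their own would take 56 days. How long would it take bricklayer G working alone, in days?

Combined rate is 1/14 per day.
Known contribution: 1/56 per day.
So bricklayer G's rate is 1/14 − 1/56 = 3/56, meaning 56/3 days alone.

56/3 days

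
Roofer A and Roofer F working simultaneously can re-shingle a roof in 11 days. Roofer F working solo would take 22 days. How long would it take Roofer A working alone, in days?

Combined rate is 1/11 per day.
Known contribution: 1/22 per day.
So Roofer A's rate is 1/11 − 1/22 = 1/22, meaning 22 days alone.

22 days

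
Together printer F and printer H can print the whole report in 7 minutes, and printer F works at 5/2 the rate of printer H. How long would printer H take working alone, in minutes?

Let printer H's rate be r; then printer F's rate is (5/2)r, so together (5/2 + 1)r = (7/2)r = 1/7.
Thus r = 2/49 per minute.
Printer H alone: 49/2 minutes; printer F alone: 49/5 minutes.

49/2 minutes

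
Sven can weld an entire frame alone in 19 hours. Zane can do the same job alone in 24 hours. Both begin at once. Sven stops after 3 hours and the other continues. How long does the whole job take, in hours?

384/19 hours

In the first 3 hours the combined rate is 43/456, so 43/152 of the job is done, leaving 109/152.
After Sven leaves the rate is 1/24 per hour; the remaining 109/152 takes 327/19 hours.
Total = 3 + 327/19 = 384/19 hours.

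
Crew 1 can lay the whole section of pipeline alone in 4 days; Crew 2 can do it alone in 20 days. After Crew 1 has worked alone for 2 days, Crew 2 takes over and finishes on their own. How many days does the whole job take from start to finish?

In 2 days Crew 1 does 2/4 = 1/2 of the job, leaving 1/2.
Crew 2 works at 1/20 per day, so finishing takes 1/2 ÷ 1/20 = 10 days.
Total time = 2 + 10 = 12 days.

12 days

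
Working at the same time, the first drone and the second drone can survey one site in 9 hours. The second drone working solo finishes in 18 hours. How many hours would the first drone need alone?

Combined rate is 1/9 per hour.
Known contribution: 1/18 per hour.
So the first drone's rate is 1/9 − 1/18 = 1/18, meaning 18 hours alone.

18 hours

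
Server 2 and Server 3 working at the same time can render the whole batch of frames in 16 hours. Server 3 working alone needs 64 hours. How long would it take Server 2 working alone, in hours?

64/3 hours

Combined rate is 1/16 per hour.
Known contribution: 1/64 per hour.
So Server 2's rate is 1/16 − 1/64 = 3/64, meaning 64/3 hours alone.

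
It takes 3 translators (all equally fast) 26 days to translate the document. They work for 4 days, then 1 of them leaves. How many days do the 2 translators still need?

One translator does 1/78 of the job per day.
After 4 days with 3 translators, 2/13 is done (11/13 left).
With 2 translators the rate is 2/78 = 1/39, so the rest takes 11/13 ÷ 1/39 = 33 days.

33 days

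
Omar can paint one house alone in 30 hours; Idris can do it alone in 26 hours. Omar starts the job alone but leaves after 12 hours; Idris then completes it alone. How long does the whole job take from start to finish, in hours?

In 12 hours Omar does 12/30 = 2/5 of the job, leaving 3/5.
Idris works at 1/26 per hour, so finishing takes 3/5 ÷ 1/26 = 78/5 hours.
Total time = 12 + 78/5 = 138/5 hours.

138/5 hours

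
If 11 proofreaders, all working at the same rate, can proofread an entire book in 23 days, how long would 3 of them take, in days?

Total work is 11·23 = 253 proofreader-days.
With 3 proofreaders: 253/3 days.

253/3 days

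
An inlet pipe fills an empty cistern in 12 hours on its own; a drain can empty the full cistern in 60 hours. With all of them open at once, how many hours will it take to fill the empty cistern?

Net rate = 1/12 − 1/60 = (5 − 1)/60 = 4/60 = 1/15 per hour.
Filling time = 1 ÷ (1/15) = 15 hours.

15 hours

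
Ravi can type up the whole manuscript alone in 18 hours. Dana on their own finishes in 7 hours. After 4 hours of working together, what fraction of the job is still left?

13/63

Combined rate: 1/18 + 1/7 = (7 + 18)/126 = 25/126 per hour.
In 4 hours they complete 4·25/126 = 50/63 of the job.
So 13/63 remains.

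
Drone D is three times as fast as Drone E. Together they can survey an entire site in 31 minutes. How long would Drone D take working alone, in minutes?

124/3 minutes

Let Drone E's rate be r; then Drone D's rate is 3r, so together (3 + 1)r = 4r = 1/31.
Thus r = 1/124 per minute.
Drone E alone: 124 minutes; Drone D alone: 124/3 minutes.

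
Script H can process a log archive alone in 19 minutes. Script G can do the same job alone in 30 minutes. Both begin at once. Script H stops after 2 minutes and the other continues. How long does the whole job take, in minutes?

510/19 minutes

In the first 2 minutes the combined rate is 49/570, so 49/285 of the job is done, leaving 236/285.
After script H leaves the rate is 1/30 per minute; the remaining 236/285 takes 472/19 minutes.
Total = 2 + 472/19 = 510/19 minutes.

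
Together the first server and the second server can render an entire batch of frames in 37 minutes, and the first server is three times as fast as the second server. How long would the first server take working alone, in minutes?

Let the second server's rate be r; then the first server's rate is 3r, so together (3 + 1)r = 4r = 1/37.
Thus r = 1/148 per minute.
The second server alone: 148 minutes; the first server alone: 148/3 minutes.

148/3 minutes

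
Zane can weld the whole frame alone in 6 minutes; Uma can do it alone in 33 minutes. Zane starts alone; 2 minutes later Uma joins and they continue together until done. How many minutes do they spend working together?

44/13 minutes

In 2 minutes Zane does 2/6 = 1/3 of the job, leaving 2/3.
Zane and Uma together work at 13/66 per minute, so finishing takes 2/3 ÷ 13/66 = 44/13 minutes.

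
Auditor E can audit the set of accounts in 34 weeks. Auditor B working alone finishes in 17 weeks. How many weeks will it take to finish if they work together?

34/3 weeks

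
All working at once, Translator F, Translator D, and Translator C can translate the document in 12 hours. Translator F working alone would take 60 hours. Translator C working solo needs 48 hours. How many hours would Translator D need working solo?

240/11 hours

Combined rate is 1/12 per hour.
Known contribution: 1/60 + 1/48 = (4 + 5)/240 = 9/240 = 3/80 per hour.
So Translator D's rate is 1/12 − 3/80 = 11/240, meaning 240/11 hours alone.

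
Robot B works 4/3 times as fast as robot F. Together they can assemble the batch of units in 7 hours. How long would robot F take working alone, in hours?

49/3 hours

Let robot F's rate be r; then robot B's rate is (4/3)r, so together (4/3 + 1)r = (7/3)r = 1/7.
Thus r = 3/49 per hour.
Robot F alone: 49/3 hours; robot B alone: 49/4 hours.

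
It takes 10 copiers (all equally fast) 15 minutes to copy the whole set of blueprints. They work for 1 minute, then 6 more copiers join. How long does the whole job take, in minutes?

One copier does 1/150 of the job per minute.
After 1 minute with 10 copiers, 1/15 is done (14/15 left).
With 16 copiers the rate is 16/150 = 8/75, so the rest takes 14/15 ÷ 8/75 = 35/4 minutes.
Total = 1 + 35/4 = 39/4 minutes.

39/4 minutes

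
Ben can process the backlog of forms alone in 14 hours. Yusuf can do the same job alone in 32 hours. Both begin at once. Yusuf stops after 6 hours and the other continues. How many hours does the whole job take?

In the first 6 hours the combined rate is 23/224, so 69/112 of the job is done, leaving 43/112.
After Yusuf leaves the rate is 1/14 per hour; the remaining 43/112 takes 43/8 hours.
Total = 6 + 43/8 = 91/8 hours.

91/8 hours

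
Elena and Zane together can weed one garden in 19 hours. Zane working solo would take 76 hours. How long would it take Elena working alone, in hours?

76/3 hours

Combined rate is 1/19 per hour.
Known contribution: 1/76 per hour.
So Elena's rate is 1/19 − 1/76 = 3/76, meaning 76/3 hours alone.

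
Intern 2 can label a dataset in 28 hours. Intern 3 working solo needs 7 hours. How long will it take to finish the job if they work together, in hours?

Combined rate: 1/28 + 1/7 = (1 + 4)/28 = 5/28 per hour.
Time = 1 ÷ (5/28) = 28/5 hours.

28/5 hours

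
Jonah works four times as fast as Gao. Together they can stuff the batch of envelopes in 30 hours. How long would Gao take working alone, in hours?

150 hours

Let Gao's rate be r; then Jonah's rate is 4r, so together (4 + 1)r = 5r = 1/30.
Thus r = 1/150 per hour.
Gao alone: 150 hours; Jonah alone: 75/2 hours.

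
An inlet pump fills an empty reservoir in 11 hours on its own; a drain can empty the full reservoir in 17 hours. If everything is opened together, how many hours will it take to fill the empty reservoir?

187/6 hours

Net rate = 1/11 − 1/17 = (17 − 11)/187 = 6/187 per hour.
Filling time = 1 ÷ (6/187) = 187/6 hours.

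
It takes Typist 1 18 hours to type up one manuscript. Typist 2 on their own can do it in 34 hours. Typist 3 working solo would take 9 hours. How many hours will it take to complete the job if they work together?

Combined rate: 1/18 + 1/34 + 1/9 = (17 + 9 + 34)/306 = 60/306 = 10/51 per hour.
Time = 1 ÷ (10/51) = 51/10 hours.

51/10 hours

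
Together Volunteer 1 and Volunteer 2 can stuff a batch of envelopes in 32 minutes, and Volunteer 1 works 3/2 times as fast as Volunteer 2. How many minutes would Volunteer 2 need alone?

80 minutes

Let Volunteer 2's rate be r; then Volunteer 1's rate is (3/2)r, so together (3/2 + 1)r = (5/2)r = 1/32.
Thus r = 1/80 per minute.
Volunteer 2 alone: 80 minutes; Volunteer 1 alone: 160/3 minutes.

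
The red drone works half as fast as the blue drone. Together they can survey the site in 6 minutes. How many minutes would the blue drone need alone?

9 minutes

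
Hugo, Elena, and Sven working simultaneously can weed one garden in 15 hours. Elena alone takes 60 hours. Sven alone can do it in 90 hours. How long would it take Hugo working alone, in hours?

Combined rate is 1/15 per hour.
Known contribution: 1/60 + 1/90 = (3 + 2)/180 = 5/180 = 1/36 per hour.
So Hugo's rate is 1/15 − 1/36 = 7/180, meaning 180/7 hours alone.

180/7 hours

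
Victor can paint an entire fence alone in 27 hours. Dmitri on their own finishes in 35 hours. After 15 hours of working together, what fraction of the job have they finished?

62/63

Combined rate: 1/27 + 1/35 = (35 + 27)/945 = 62/945 per hour.
In 15 hours they complete 15·62/945 = 62/63 of the job.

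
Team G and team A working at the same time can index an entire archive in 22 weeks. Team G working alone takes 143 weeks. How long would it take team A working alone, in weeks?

26 weeks

Combined rate is 1/22 per week.
Known contribution: 1/143 per week.
So team A's rate is 1/22 − 1/143 = 1/26, meaning 26 weeks alone.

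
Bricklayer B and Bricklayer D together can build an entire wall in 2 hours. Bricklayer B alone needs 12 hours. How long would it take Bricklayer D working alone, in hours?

12/5 hours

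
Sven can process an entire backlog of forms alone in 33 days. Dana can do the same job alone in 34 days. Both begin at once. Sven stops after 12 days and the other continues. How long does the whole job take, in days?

In the first 12 days the combined rate is 67/1122, so 134/187 of the job is done, leaving 53/187.
After Sven leaves the rate is 1/34 per day; the remaining 53/187 takes 106/11 days.
Total = 12 + 106/11 = 238/11 days.

238/11 days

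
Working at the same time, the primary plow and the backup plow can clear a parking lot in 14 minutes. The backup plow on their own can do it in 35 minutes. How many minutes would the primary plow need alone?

Combined rate is 1/14 per minute.
Known contribution: 1/35 per minute.
So the primary plow's rate is 1/14 − 1/35 = 3/70, meaning 70/3 minutes alone.

70/3 minutes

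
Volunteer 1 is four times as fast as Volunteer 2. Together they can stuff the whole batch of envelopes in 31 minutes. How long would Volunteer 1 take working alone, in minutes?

155/4 minutes

Let Volunteer 2's rate be r; then Volunteer 1's rate is 4r, so together (4 + 1)r = 5r = 1/31.
Thus r = 1/155 per minute.
Volunteer 2 alone: 155 minutes; Volunteer 1 alone: 155/4 minutes.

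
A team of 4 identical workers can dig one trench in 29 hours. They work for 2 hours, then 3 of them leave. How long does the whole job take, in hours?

One worker does 1/116 of the job per hour.
After 2 hours with 4 workers, 2/29 is done (27/29 left).
With 1 worker the rate is 1/116, so the rest takes 27/29 ÷ 1/116 = 108 hours.
Total = 2 + 108 = 110 hours.

110 hours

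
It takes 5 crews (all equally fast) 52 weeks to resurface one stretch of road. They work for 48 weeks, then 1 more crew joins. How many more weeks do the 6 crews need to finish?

10/3 weeks

One crew does 1/260 of the job per week.
After 48 weeks with 5 crews, 12/13 is done (1/13 left).
With 6 crews the rate is 6/260 = 3/130, so the rest takes 1/13 ÷ 3/130 = 10/3 weeks.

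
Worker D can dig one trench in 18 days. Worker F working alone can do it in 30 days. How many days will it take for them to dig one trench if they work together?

With two workers the combined time is the product over the sum: 18·30/(18+30) = 540/48 = 45/4 days.

45/4 days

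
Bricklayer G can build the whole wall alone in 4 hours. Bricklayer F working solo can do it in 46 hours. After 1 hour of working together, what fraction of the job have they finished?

25/92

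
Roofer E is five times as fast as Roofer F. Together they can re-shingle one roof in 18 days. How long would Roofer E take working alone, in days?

Let Roofer F's rate be r; then Roofer E's rate is 5r, so together (5 + 1)r = 6r = 1/18.
Thus r = 1/108 per day.
Roofer F alone: 108 days; Roofer E alone: 108/5 days.

108/5 days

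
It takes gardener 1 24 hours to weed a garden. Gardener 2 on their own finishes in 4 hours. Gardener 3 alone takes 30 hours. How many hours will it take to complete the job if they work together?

Combined rate: 1/24 + 1/4 + 1/30 = (5 + 30 + 4)/120 = 39/120 = 13/40 per hour.
Time = 1 ÷ (13/40) = 40/13 hours.

40/13 hours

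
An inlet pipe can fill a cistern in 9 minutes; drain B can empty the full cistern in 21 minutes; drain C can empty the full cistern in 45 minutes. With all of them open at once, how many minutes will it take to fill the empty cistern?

315/13 minutes

Net rate = 1/9 − 1/21 − 1/45 = (35 − 15 − 7)/315 = 13/315 per minute.
Filling time = 1 ÷ (13/315) = 315/13 minutes.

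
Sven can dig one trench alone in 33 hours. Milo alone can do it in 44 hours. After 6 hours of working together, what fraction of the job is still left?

Combined rate: 1/33 + 1/44 = (4 + 3)/132 = 7/132 per hour.
In 6 hours they complete 6·7/132 = 7/22 of the job.
So 15/22 remains.

15/22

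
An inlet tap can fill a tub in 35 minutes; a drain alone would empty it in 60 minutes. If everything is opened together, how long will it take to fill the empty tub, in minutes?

84 minutes

Net rate = 1/35 − 1/60 = (12 − 7)/420 = 5/420 = 1/84 per minute.
Filling time = 1 ÷ (1/84) = 84 minutes.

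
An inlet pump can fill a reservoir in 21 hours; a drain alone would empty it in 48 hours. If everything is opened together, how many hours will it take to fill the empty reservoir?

112/3 hours

Net rate = 1/21 − 1/48 = (16 − 7)/336 = 9/336 = 3/112 per hour.
Filling time = 1 ÷ (3/112) = 112/3 hours.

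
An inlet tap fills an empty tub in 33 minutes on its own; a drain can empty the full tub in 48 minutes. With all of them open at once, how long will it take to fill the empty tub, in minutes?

Net rate = 1/33 − 1/48 = (16 − 11)/528 = 5/528 per minute.
Filling time = 1 ÷ (5/528) = 528/5 minutes.

528/5 minutes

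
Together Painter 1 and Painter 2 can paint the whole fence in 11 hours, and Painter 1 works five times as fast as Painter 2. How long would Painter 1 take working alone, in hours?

Let Painter 2's rate be r; then Painter 1's rate is 5r, so together (5 + 1)r = 6r = 1/11.
Thus r = 1/66 per hour.
Painter 2 alone: 66 hours; Painter 1 alone: 66/5 hours.

66/5 hours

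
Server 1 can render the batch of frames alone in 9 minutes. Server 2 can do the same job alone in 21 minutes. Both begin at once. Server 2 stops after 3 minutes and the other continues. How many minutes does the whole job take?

54/7 minutes

In the first 3 minutes the combined rate is 10/63, so 10/21 of the job is done, leaving 11/21.
After Server 2 leaves the rate is 1/9 per minute; the remaining 11/21 takes 33/7 minutes.
Total = 3 + 33/7 = 54/7 minutes.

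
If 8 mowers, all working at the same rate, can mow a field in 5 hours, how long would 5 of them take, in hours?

Total work is 8·5 = 40 mower-hours.
With 5 mowers: 40/5 = 8 hours.

8 hours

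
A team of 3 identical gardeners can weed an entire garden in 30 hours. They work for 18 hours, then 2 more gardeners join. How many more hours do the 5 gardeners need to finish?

One gardener does 1/90 of the job per hour.
After 18 hours with 3 gardeners, 3/5 is done (2/5 left).
With 5 gardeners the rate is 5/90 = 1/18, so the rest takes 2/5 ÷ 1/18 = 36/5 hours.

36/5 hours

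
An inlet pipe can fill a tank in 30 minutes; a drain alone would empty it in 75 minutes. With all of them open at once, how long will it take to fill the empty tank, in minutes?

50 minutes

Net rate = 1/30 − 1/75 = (5 − 2)/150 = 3/150 = 1/50 per minute.
Filling time = 1 ÷ (1/50) = 50 minutes.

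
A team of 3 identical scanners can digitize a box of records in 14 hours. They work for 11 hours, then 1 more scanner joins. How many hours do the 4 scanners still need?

9/4 hours

One scanner does 1/42 of the job per hour.
After 11 hours with 3 scanners, 11/14 is done (3/14 left).
With 4 scanners the rate is 4/42 = 2/21, so the rest takes 3/14 ÷ 2/21 = 9/4 hours.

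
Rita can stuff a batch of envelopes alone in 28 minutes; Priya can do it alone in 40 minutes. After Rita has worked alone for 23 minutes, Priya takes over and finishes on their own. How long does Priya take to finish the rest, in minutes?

In 23 minutes Rita does 23/28 of the job, leaving 5/28.
Priya works at 1/40 per minute, so finishing takes 5/28 ÷ 1/40 = 50/7 minutes.

50/7 minutes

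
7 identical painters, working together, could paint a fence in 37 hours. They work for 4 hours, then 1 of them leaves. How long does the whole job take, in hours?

One painter does 1/259 of the job per hour.
After 4 hours with 7 painters, 4/37 is done (33/37 left).
With 6 painters the rate is 6/259, so the rest takes 33/37 ÷ 6/259 = 77/2 hours.
Total = 4 + 77/2 = 85/2 hours.

85/2 hours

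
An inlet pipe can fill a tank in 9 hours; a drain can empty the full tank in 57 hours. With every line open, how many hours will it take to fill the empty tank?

171/16 hours

Net rate = 1/9 − 1/57 = (19 − 3)/171 = 16/171 per hour.
Filling time = 1 ÷ (16/171) = 171/16 hours.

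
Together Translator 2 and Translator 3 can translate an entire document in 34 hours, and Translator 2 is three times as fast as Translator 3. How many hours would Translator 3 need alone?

136 hours

Let Translator 3's rate be r; then Translator 2's rate is 3r, so together (3 + 1)r = 4r = 1/34.
Thus r = 1/136 per hour.
Translator 3 alone: 136 hours; Translator 2 alone: 136/3 hours.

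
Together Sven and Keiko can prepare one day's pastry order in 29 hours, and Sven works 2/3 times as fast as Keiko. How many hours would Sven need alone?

Let Keiko's rate be r; then Sven's rate is (2/3)r, so together (2/3 + 1)r = (5/3)r = 1/29.
Thus r = 3/145 per hour.
Keiko alone: 145/3 hours; Sven alone: 145/2 hours.

145/2 hours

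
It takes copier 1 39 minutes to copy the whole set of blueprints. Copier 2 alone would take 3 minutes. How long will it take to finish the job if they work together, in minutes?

With two workers the combined time is the product over the sum: 39·3/(39+3) = 117/42 = 39/14 minutes.

39/14 minutes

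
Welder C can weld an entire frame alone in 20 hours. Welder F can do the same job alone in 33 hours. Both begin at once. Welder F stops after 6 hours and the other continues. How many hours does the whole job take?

In the first 6 hours the combined rate is 53/660, so 53/110 of the job is done, leaving 57/110.
After Welder F leaves the rate is 1/20 per hour; the remaining 57/110 takes 114/11 hours.
Total = 6 + 114/11 = 180/11 hours.

180/11 hours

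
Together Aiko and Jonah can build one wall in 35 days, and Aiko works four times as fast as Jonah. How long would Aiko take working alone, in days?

Let Jonah's rate be r; then Aiko's rate is 4r, so together (4 + 1)r = 5r = 1/35.
Thus r = 1/175 per day.
Jonah alone: 175 days; Aiko alone: 175/4 days.

175/4 days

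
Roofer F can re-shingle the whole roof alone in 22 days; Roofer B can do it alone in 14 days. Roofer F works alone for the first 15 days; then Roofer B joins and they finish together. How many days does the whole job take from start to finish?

319/18 days

In 15 days Roofer F does 15/22 of the job, leaving 7/22.
Roofer F and Roofer B together work at 9/77 per day, so finishing takes 7/22 ÷ 9/77 = 49/18 days.
Total time = 15 + 49/18 = 319/18 days.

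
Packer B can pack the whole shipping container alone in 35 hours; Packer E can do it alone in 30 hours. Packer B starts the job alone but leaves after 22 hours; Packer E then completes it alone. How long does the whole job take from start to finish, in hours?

232/7 hours

In 22 hours Packer B does 22/35 of the job, leaving 13/35.
Packer E works at 1/30 per hour, so finishing takes 13/35 ÷ 1/30 = 78/7 hours.
Total time = 22 + 78/7 = 232/7 hours.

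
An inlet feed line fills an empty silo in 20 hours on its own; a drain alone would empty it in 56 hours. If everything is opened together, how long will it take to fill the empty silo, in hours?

Net rate = 1/20 − 1/56 = (14 − 5)/280 = 9/280 per hour.
Filling time = 1 ÷ (9/280) = 280/9 hours.

280/9 hours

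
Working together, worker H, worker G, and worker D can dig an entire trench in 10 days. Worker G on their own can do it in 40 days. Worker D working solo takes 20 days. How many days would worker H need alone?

40 days

Combined rate is 1/10 per day.
Known contribution: 1/40 + 1/20 = (1 + 2)/40 = 3/40 per day.
So worker H's rate is 1/10 − 3/40 = 1/40, meaning 40 days alone.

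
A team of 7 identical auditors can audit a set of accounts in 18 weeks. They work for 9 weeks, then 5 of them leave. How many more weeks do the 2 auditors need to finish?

One auditor does 1/126 of the job per week.
After 9 weeks with 7 auditors, 1/2 is done (1/2 left).
With 2 auditors the rate is 2/126 = 1/63, so the rest takes 1/2 ÷ 1/63 = 63/2 weeks.

63/2 weeks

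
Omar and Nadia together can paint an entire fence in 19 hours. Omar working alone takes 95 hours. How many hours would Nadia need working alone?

Combined rate is 1/19 per hour.
Known contribution: 1/95 per hour.
So Nadia's rate is 1/19 − 1/95 = 4/95, meaning 95/4 hours alone.

95/4 hours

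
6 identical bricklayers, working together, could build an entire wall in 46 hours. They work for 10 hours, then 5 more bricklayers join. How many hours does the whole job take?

326/11 hours

One bricklayer does 1/276 of the job per hour.
After 10 hours with 6 bricklayers, 5/23 is done (18/23 left).
With 11 bricklayers the rate is 11/276, so the rest takes 18/23 ÷ 11/276 = 216/11 hours.
Total = 10 + 216/11 = 326/11 hours.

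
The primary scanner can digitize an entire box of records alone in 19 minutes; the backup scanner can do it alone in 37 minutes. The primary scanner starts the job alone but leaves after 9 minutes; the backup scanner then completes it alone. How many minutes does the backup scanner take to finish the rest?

In 9 minutes the primary scanner does 9/19 of the job, leaving 10/19.
The backup scanner works at 1/37 per minute, so finishing takes 10/19 ÷ 1/37 = 370/19 minutes.

370/19 minutes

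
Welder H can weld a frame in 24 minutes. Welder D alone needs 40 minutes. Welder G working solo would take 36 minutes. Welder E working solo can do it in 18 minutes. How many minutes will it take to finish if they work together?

Combined rate: 1/24 + 1/40 + 1/36 + 1/18 = (15 + 9 + 10 + 20)/360 = 54/360 = 3/20 per minute.
Time = 1 ÷ (3/20) = 20/3 minutes.

20/3 minutes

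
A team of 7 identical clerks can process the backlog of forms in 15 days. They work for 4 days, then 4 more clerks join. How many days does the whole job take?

One clerk does 1/105 of the job per day.
After 4 days with 7 clerks, 4/15 is done (11/15 left).
With 11 clerks the rate is 11/105, so the rest takes 11/15 ÷ 11/105 = 7 days.
Total = 4 + 7 = 11 days.

11 days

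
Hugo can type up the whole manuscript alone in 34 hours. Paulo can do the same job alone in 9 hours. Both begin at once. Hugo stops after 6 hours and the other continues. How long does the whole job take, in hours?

126/17 hours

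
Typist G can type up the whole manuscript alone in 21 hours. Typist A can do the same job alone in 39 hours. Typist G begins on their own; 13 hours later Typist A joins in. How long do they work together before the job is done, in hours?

26/5 hours

In the first 13 hours Typist G alone does 13/21 of the job, leaving 8/21.
Once everyone is working, combined rate: 1/21 + 1/39 = (13 + 7)/273 = 20/273 per hour.
Remaining 8/21 at 20/273 per hour takes 26/5 hours.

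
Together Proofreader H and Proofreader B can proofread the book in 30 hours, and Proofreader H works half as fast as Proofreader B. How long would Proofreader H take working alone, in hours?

90 hours

Let Proofreader B's rate be r; then Proofreader H's rate is (1/2)r, so together (1/2 + 1)r = (3/2)r = 1/30.
Thus r = 1/45 per hour.
Proofreader B alone: 45 hours; Proofreader H alone: 90 hours.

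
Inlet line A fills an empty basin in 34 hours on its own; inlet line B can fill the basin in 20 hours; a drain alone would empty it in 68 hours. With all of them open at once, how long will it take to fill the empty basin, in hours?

170/11 hours

Net rate = 1/34 + 1/20 − 1/68 = (10 + 17 − 5)/340 = 22/340 = 11/170 per hour.
Filling time = 1 ÷ (11/170) = 170/11 hours.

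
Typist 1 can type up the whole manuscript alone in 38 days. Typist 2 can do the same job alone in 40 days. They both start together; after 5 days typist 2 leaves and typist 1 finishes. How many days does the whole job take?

In the first 5 days the combined rate is 39/760, so 39/152 of the job is done, leaving 113/152.
After typist 2 leaves the rate is 1/38 per day; the remaining 113/152 takes 113/4 days.
Total = 5 + 113/4 = 133/4 days.

133/4 days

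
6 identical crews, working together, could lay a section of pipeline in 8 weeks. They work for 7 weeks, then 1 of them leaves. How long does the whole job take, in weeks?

One crew does 1/48 of the job per week.
After 7 weeks with 6 crews, 7/8 is done (1/8 left).
With 5 crews the rate is 5/48, so the rest takes 1/8 ÷ 5/48 = 6/5 weeks.
Total = 7 + 6/5 = 41/5 weeks.

41/5 weeks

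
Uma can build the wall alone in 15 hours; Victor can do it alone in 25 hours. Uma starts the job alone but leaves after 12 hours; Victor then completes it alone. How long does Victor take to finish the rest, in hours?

5 hours

In 12 hours Uma does 12/15 = 4/5 of the job, leaving 1/5.
Victor works at 1/25 per hour, so finishing takes 1/5 ÷ 1/25 = 5 hours.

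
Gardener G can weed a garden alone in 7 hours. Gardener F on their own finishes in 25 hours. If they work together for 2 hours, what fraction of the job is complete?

64/175

Combined rate: 1/7 + 1/25 = (25 + 7)/175 = 32/175 per hour.
In 2 hours they complete 2·32/175 = 64/175 of the job.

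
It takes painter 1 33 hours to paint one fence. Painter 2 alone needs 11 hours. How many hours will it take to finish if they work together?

Combined rate: 1/33 + 1/11 = (1 + 3)/33 = 4/33 per hour.
Time = 1 ÷ (4/33) = 33/4 hours.

33/4 hours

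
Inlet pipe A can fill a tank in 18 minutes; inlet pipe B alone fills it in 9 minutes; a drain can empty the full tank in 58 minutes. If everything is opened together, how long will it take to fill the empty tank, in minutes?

Net rate = 1/18 + 1/9 − 1/58 = (29 + 58 − 9)/522 = 78/522 = 13/87 per minute.
Filling time = 1 ÷ (13/87) = 87/13 minutes.

87/13 minutes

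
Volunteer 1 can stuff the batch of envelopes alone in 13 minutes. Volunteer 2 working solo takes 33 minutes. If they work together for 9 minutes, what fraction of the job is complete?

138/143

Combined rate: 1/13 + 1/33 = (33 + 13)/429 = 46/429 per minute.
In 9 minutes they complete 9·46/429 = 138/143 of the job.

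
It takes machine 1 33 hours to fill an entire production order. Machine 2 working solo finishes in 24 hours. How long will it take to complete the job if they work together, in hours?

264/19 hours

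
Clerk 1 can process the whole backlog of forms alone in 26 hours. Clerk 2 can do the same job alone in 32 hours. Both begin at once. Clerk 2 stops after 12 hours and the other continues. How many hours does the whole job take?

65/4 hours

In the first 12 hours the combined rate is 29/416, so 87/104 of the job is done, leaving 17/104.
After Clerk 2 leaves the rate is 1/26 per hour; the remaining 17/104 takes 17/4 hours.
Total = 12 + 17/4 = 65/4 hours.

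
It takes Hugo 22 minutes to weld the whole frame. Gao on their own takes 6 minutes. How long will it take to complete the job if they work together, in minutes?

Combined rate: 1/22 + 1/6 = (3 + 11)/66 = 14/66 = 7/33 per minute.
Time = 1 ÷ (7/33) = 33/7 minutes.

33/7 minutes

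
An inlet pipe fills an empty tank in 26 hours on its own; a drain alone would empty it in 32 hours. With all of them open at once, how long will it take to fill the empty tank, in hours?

Net rate = 1/26 − 1/32 = (16 − 13)/416 = 3/416 per hour.
Filling time = 1 ÷ (3/416) = 416/3 hours.

416/3 hours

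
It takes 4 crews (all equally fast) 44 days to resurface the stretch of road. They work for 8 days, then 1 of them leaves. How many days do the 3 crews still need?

48 days

One crew does 1/176 of the job per day.
After 8 days with 4 crews, 2/11 is done (9/11 left).
With 3 crews the rate is 3/176, so the rest takes 9/11 ÷ 3/176 = 48 days.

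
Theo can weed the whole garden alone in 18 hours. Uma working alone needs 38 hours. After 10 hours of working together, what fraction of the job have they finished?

140/171

Combined rate: 1/18 + 1/38 = (19 + 9)/342 = 28/342 = 14/171 per hour.
In 10 hours they complete 10·14/171 = 140/171 of the job.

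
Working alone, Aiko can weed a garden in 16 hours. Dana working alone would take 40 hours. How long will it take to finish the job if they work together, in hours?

Combined rate: 1/16 + 1/40 = (5 + 2)/80 = 7/80 per hour.
Time = 1 ÷ (7/80) = 80/7 hours.

80/7 hours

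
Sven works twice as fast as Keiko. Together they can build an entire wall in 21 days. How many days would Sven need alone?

63/2 days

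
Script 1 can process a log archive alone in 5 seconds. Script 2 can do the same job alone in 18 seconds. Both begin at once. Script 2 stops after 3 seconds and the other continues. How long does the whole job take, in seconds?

In the first 3 seconds the combined rate is 23/90, so 23/30 of the job is done, leaving 7/30.
After script 2 leaves the rate is 1/5 per second; the remaining 7/30 takes 7/6 seconds.
Total = 3 + 7/6 = 25/6 seconds.

25/6 seconds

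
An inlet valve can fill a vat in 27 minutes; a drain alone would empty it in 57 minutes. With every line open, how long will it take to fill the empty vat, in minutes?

Net rate = 1/27 − 1/57 = (19 − 9)/513 = 10/513 per minute.
Filling time = 1 ÷ (10/513) = 513/10 minutes.

513/10 minutes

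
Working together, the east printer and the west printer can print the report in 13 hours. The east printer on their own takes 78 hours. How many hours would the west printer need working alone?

78/5 hours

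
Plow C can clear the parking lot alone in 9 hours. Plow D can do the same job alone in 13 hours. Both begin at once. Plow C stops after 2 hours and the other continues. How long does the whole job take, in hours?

91/9 hours

In the first 2 hours the combined rate is 22/117, so 44/117 of the job is done, leaving 73/117.
After Plow C leaves the rate is 1/13 per hour; the remaining 73/117 takes 73/9 hours.
Total = 2 + 73/9 = 91/9 hours.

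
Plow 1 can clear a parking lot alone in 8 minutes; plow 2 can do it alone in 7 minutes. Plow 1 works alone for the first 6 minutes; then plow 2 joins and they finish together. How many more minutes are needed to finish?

In 6 minutes plow 1 does 6/8 = 3/4 of the job, leaving 1/4.
Plow 1 and plow 2 together work at 15/56 per minute, so finishing takes 1/4 ÷ 15/56 = 14/15 minutes.

14/15 minutes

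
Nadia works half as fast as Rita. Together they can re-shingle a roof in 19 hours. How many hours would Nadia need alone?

57 hours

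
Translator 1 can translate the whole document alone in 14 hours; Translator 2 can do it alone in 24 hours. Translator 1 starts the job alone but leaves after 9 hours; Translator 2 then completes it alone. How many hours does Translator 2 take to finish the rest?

In 9 hours Translator 1 does 9/14 of the job, leaving 5/14.
Translator 2 works at 1/24 per hour, so finishing takes 5/14 ÷ 1/24 = 60/7 hours.

60/7 hours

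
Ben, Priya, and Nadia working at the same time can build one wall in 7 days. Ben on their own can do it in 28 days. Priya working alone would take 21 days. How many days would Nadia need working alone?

Combined rate is 1/7 per day.
Known contribution: 1/28 + 1/21 = (3 + 4)/84 = 7/84 = 1/12 per day.
So Nadia's rate is 1/7 − 1/12 = 5/84, meaning 84/5 days alone.

84/5 days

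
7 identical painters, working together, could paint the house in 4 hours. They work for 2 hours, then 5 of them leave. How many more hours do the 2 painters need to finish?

7 hours

One painter does 1/28 of the job per hour.
After 2 hours with 7 painters, 1/2 is done (1/2 left).
With 2 painters the rate is 2/28 = 1/14, so the rest takes 1/2 ÷ 1/14 = 7 hours.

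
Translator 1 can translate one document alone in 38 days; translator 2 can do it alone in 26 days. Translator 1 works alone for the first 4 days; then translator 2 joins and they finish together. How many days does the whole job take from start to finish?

285/16 days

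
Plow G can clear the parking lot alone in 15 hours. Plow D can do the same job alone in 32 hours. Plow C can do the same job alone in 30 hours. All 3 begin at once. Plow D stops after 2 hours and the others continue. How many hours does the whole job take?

75/8 hours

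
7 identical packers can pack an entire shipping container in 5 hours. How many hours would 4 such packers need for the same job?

35/4 hours

Total work is 7·5 = 35 packer-hours.
With 4 packers: 35/4 hours.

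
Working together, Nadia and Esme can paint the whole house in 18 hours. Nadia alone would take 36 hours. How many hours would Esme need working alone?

36 hours

Combined rate is 1/18 per hour.
Known contribution: 1/36 per hour.
So Esme's rate is 1/18 − 1/36 = 1/36, meaning 36 hours alone.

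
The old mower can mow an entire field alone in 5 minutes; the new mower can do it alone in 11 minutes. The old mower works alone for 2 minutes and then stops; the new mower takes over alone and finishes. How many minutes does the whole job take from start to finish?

In 2 minutes the old mower does 2/5 of the job, leaving 3/5.
The new mower works at 1/11 per minute, so finishing takes 3/5 ÷ 1/11 = 33/5 minutes.
Total time = 2 + 33/5 = 43/5 minutes.

43/5 minutes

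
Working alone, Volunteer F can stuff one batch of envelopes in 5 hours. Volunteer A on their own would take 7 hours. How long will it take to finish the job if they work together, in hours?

35/12 hours

With two workers the combined time is the product over the sum: 5·7/(5+7) = 35/12 hours.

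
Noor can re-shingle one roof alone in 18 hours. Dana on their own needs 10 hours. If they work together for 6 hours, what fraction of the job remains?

Combined rate: 1/18 + 1/10 = (5 + 9)/90 = 14/90 = 7/45 per hour.
In 6 hours they complete 6·7/45 = 14/15 of the job.
So 1/15 remains.

1/15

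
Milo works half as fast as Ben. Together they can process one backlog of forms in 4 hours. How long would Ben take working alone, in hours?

6 hours

Let Ben's rate be r; then Milo's rate is (1/2)r, so together (1/2 + 1)r = (3/2)r = 1/4.
Thus r = 1/6 per hour.
Ben alone: 6 hours; Milo alone: 12 hours.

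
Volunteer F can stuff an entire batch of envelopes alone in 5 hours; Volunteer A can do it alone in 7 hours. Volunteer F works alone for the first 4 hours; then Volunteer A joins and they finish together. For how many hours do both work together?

7/12 hours

In 4 hours Volunteer F does 4/5 of the job, leaving 1/5.
Volunteer F and Volunteer A together work at 12/35 per hour, so finishing takes 1/5 ÷ 12/35 = 7/12 hours.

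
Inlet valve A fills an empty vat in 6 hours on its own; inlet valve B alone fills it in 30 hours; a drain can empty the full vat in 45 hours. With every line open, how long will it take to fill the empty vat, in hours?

45/8 hours

Net rate = 1/6 + 1/30 − 1/45 = (15 + 3 − 2)/90 = 16/90 = 8/45 per hour.
Filling time = 1 ÷ (8/45) = 45/8 hours.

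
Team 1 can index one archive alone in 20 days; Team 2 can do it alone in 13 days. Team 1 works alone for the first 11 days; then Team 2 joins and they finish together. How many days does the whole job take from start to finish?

160/11 days

In 11 days Team 1 does 11/20 of the job, leaving 9/20.
Team 1 and Team 2 together work at 33/260 per day, so finishing takes 9/20 ÷ 33/260 = 39/11 days.
Total time = 11 + 39/11 = 160/11 days.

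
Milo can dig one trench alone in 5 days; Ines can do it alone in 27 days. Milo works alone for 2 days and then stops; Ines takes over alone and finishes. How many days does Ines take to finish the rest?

In 2 days Milo does 2/5 of the job, leaving 3/5.
Ines works at 1/27 per day, so finishing takes 3/5 ÷ 1/27 = 81/5 days.

81/5 days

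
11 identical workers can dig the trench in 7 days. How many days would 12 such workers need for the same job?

Total work is 11·7 = 77 worker-days.
With 12 workers: 77/12 days.

77/12 days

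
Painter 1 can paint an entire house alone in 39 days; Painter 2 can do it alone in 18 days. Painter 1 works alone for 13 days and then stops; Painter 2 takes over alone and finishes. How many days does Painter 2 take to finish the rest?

12 days

In 13 days Painter 1 does 13/39 = 1/3 of the job, leaving 2/3.
Painter 2 works at 1/18 per day, so finishing takes 2/3 ÷ 1/18 = 12 days.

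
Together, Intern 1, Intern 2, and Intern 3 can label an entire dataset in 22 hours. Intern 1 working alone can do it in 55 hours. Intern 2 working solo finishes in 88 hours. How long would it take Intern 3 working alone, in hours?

440/7 hours

Combined rate is 1/22 per hour.
Known contribution: 1/55 + 1/88 = (8 + 5)/440 = 13/440 per hour.
So Intern 3's rate is 1/22 − 13/440 = 7/440, meaning 440/7 hours alone.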